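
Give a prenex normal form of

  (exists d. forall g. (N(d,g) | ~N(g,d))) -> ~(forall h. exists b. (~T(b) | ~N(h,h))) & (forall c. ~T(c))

Rewrite implications/biconditionals: A → B as ¬A ∨ B.
  ~(exists d. forall g. (N(d,g) | ~N(g,d))) | ~(forall h. exists b. (~T(b) | ~N(h,h))) & (forall c. ~T(c))
Move each ¬ inward, flipping quantifiers it crosses:
  (forall d. exists g. (~N(d,g) & N(g,d))) | (exists h. forall b. (T(b) & N(h,h))) & (forall c. ~T(c))
All bound variables are already distinct, so no renaming is needed.
Extract every quantifier outward, since the variables are now distinct and don't occur free across branches:
  forall d. exists g. exists h. forall b. forall c. (~N(d,g) & N(g,d) | T(b) & N(h,h) & ~T(c))

forall d. exists g. exists h. forall b. forall c. (~N(d,g) & N(g,d) | T(b) & N(h,h) & ~T(c))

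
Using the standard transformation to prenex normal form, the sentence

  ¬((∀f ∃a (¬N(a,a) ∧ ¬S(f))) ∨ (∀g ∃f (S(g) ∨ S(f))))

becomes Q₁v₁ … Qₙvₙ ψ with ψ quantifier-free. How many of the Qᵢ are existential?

Push ¬ through the quantifiers and connectives to reach negation normal form:
  (∃f ∀a (N(a,a) ∨ S(f))) ∧ (∃g ∀f (¬S(g) ∧ ¬S(f)))
Rename bound variables to avoid capture: f↦p.
  (∃f ∀a (N(a,a) ∨ S(f))) ∧ (∃g ∀p (¬S(g) ∧ ¬S(p)))
Extract every quantifier outward, since the variables are now distinct and don't occur free across branches:
  ∃f ∀a ∃g ∀p ((N(a,a) ∨ S(f)) ∧ ¬S(g) ∧ ¬S(p))
The prefix is ∃f ∀a ∃g ∀p: 2 universal, 2 existential.

2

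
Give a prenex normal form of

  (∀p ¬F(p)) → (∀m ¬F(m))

Rewrite implications/biconditionals: A → B as ¬A ∨ B.
  ¬(∀p ¬F(p)) ∨ (∀m ¬F(m))
Move each ¬ inward, flipping quantifiers it crosses:
  (∃p F(p)) ∨ (∀m ¬F(m))
All bound variables are already distinct, so no renaming is needed.
Finally move all quantifiers to the prefix:
  ∃p ∀m (F(p) ∨ ¬F(m))

∃p ∀m (F(p) ∨ ¬F(m))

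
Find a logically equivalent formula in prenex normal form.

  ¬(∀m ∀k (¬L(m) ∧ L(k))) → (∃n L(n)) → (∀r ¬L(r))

First replace A → B with ¬A ∨ B.
  ¬¬(∀m ∀k (¬L(m) ∧ L(k))) ∨ ¬(∃n L(n)) ∨ (∀r ¬L(r))
Move each ¬ inward, flipping quantifiers it crosses:
  (∀m ∀k (¬L(m) ∧ L(k))) ∨ (∀n ¬L(n)) ∨ (∀r ¬L(r))
Finally move all quantifiers to the prefix:
  ∀m ∀k ∀n ∀r (¬L(m) ∧ L(k) ∨ ¬L(n) ∨ ¬L(r))

∀m ∀k ∀n ∀r (¬L(m) ∧ L(k) ∨ ¬L(n) ∨ ¬L(r))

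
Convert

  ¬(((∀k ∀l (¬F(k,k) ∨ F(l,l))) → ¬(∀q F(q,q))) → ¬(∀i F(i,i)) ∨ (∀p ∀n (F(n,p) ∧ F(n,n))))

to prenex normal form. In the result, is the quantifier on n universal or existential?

First replace A → B with ¬A ∨ B.
  ¬(¬(¬(∀k ∀l (¬F(k,k) ∨ F(l,l))) ∨ ¬(∀q F(q,q))) ∨ ¬(∀i F(i,i)) ∨ (∀p ∀n (F(n,p) ∧ F(n,n))))
Move each ¬ inward, flipping quantifiers it crosses:
  ((∃k ∃l (F(k,k) ∧ ¬F(l,l))) ∨ (∃q ¬F(q,q))) ∧ (∀i F(i,i)) ∧ (∃p ∃n (¬F(n,p) ∨ ¬F(n,n)))
Extract every quantifier outward, since the variables are now distinct and don't occur free across branches:
  ∃k ∃l ∃q ∀i ∃p ∃n ((F(k,k) ∧ ¬F(l,l) ∨ ¬F(q,q)) ∧ F(i,i) ∧ (¬F(n,p) ∨ ¬F(n,n)))
The quantifier ∀n sits under an odd number of negations (counting the antecedent side of each →), so it flips to ∃n.

existential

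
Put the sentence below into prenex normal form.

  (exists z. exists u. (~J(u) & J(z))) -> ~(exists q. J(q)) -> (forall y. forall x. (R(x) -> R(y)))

forall z. forall u. exists q. forall y. forall x. (J(u) | ~J(z) | J(q) | ~R(x) | R(y))

Eliminate → and ↔ using ¬ and ∨.
  ~(exists z. exists u. (~J(u) & J(z))) | ~~(exists q. J(q)) | (forall y. forall x. (~R(x) | R(y)))
Drive negations inward (¬∀x A ≡ ∃x ¬A, ¬∃x A ≡ ∀x ¬A, De Morgan for ∧/∨):
  (forall z. forall u. (J(u) | ~J(z))) | (exists q. J(q)) | (forall y. forall x. (~R(x) | R(y)))
All bound variables are already distinct, so no renaming is needed.
Extract every quantifier outward, since the variables are now distinct and don't occur free across branches:
  forall z. forall u. exists q. forall y. forall x. (J(u) | ~J(z) | J(q) | ~R(x) | R(y))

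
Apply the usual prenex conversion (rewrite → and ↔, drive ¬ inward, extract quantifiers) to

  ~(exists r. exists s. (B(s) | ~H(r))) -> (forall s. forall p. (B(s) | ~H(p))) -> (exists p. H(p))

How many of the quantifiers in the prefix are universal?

Rewrite implications/biconditionals: A → B as ¬A ∨ B.
  ~~(exists r. exists s. (B(s) | ~H(r))) | ~(forall s. forall p. (B(s) | ~H(p))) | (exists p. H(p))
Push ¬ through the quantifiers and connectives to reach negation normal form:
  (exists r. exists s. (B(s) | ~H(r))) | (exists s. exists p. (~B(s) & H(p))) | (exists p. H(p))
Rename bound variables to avoid capture: s↦u, p↦u1.
  (exists r. exists s. (B(s) | ~H(r))) | (exists u. exists p. (~B(u) & H(p))) | (exists u1. H(u1))
Extract every quantifier outward, since the variables are now distinct and don't occur free across branches:
  exists r. exists s. exists u. exists p. exists u1. (B(s) | ~H(r) | ~B(u) & H(p) | H(u1))
The prefix is exists r exists s exists u exists p exists u1: 0 universal, 5 existential.

0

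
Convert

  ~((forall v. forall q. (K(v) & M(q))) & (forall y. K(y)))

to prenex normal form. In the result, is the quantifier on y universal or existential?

existential

Push ¬ through the quantifiers and connectives to reach negation normal form:
  (exists v. exists q. (~K(v) | ~M(q))) | (exists y. ~K(y))
Pull the quantifiers to the front (each side's bound variable is not free in the other side):
  exists v. exists q. exists y. (~K(v) | ~M(q) | ~K(y))
The quantifier forall y sits under an odd number of negations, so it flips to exists y.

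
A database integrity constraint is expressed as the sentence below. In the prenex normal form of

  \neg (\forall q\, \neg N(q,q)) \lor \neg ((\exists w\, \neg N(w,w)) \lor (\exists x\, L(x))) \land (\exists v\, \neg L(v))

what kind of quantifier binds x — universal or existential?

universal

Move each ¬ inward, flipping quantifiers it crosses:
  (\exists q\, N(q,q)) \lor (\forall w\, N(w,w)) \land (\forall x\, \neg L(x)) \land (\exists v\, \neg L(v))
All bound variables are already distinct, so no renaming is needed.
Extract every quantifier outward, since the variables are now distinct and don't occur free across branches:
  \exists q\, \forall w\, \forall x\, \exists v\, (N(q,q) \lor N(w,w) \land \neg L(x) \land \neg L(v))
The quantifier \exists x sits under an odd number of negations, so it flips to \forall x.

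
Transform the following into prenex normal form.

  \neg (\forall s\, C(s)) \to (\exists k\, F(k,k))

Eliminate → and ↔ using ¬ and ∨.
  \neg \neg (\forall s\, C(s)) \lor (\exists k\, F(k,k))
Move each ¬ inward, flipping quantifiers it crosses:
  (\forall s\, C(s)) \lor (\exists k\, F(k,k))
Finally move all quantifiers to the prefix:
  \forall s\, \exists k\, (C(s) \lor F(k,k))

\forall s\, \exists k\, (C(s) \lor F(k,k))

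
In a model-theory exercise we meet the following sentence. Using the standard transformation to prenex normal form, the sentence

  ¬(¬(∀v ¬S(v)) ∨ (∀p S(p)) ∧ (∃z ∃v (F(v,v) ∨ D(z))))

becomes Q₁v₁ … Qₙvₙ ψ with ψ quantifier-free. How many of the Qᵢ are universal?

Move each ¬ inward, flipping quantifiers it crosses:
  (∀v ¬S(v)) ∧ ((∃p ¬S(p)) ∨ (∀z ∀v (¬F(v,v) ∧ ¬D(z))))
Rename bound variables to avoid capture: v↦q.
  (∀v ¬S(v)) ∧ ((∃p ¬S(p)) ∨ (∀z ∀q (¬F(q,q) ∧ ¬D(z))))
Extract every quantifier outward, since the variables are now distinct and don't occur free across branches:
  ∀v ∃p ∀z ∀q (¬S(v) ∧ (¬S(p) ∨ ¬F(q,q) ∧ ¬D(z)))
The prefix is ∀v ∃p ∀z ∀q: 3 universal, 1 existential.

3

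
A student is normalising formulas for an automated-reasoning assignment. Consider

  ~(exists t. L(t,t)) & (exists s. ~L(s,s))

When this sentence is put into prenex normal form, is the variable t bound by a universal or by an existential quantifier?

Move each ¬ inward, flipping quantifiers it crosses:
  (forall t. ~L(t,t)) & (exists s. ~L(s,s))
Extract every quantifier outward, since the variables are now distinct and don't occur free across branches:
  forall t. exists s. (~L(t,t) & ~L(s,s))
The quantifier exists t sits under an odd number of negations, so it flips to forall t.

universal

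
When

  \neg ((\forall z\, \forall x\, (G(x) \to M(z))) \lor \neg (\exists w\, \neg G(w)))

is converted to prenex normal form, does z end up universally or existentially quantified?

existential

First replace A → B with ¬A ∨ B.
  \neg ((\forall z\, \forall x\, (\neg G(x) \lor M(z))) \lor \neg (\exists w\, \neg G(w)))
Drive negations inward (¬∀x A ≡ ∃x ¬A, ¬∃x A ≡ ∀x ¬A, De Morgan for ∧/∨):
  (\exists z\, \exists x\, (G(x) \land \neg M(z))) \land (\exists w\, \neg G(w))
All bound variables are already distinct, so no renaming is needed.
Extract every quantifier outward, since the variables are now distinct and don't occur free across branches:
  \exists z\, \exists x\, \exists w\, (G(x) \land \neg M(z) \land \neg G(w))
The quantifier \forall z sits under an odd number of negations (counting the antecedent side of each →), so it flips to \exists z.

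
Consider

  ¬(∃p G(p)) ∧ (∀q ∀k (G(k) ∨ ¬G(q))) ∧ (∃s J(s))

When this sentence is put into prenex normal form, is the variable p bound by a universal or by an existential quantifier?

Push ¬ through the quantifiers and connectives to reach negation normal form:
  (∀p ¬G(p)) ∧ (∀q ∀k (G(k) ∨ ¬G(q))) ∧ (∃s J(s))
All bound variables are already distinct, so no renaming is needed.
Finally move all quantifiers to the prefix:
  ∀p ∀q ∀k ∃s (¬G(p) ∧ (G(k) ∨ ¬G(q)) ∧ J(s))
The quantifier ∃p sits under an odd number of negations, so it flips to ∀p.

universal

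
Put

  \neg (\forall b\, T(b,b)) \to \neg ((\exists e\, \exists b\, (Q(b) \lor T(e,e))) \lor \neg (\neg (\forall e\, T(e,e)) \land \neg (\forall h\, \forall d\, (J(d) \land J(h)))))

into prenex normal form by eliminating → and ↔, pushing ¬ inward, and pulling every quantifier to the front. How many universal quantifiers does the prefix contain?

3

First replace A → B with ¬A ∨ B.
  \neg \neg (\forall b\, T(b,b)) \lor \neg ((\exists e\, \exists b\, (Q(b) \lor T(e,e))) \lor \neg (\neg (\forall e\, T(e,e)) \land \neg (\forall h\, \forall d\, (J(d) \land J(h)))))
Drive negations inward (¬∀x A ≡ ∃x ¬A, ¬∃x A ≡ ∀x ¬A, De Morgan for ∧/∨):
  (\forall b\, T(b,b)) \lor (\forall e\, \forall b\, (\neg Q(b) \land \neg T(e,e))) \land (\exists e\, \neg T(e,e)) \land (\exists h\, \exists d\, (\neg J(d) \lor \neg J(h)))
Give each quantifier a distinct variable: b↦p, e↦u.
  (\forall b\, T(b,b)) \lor (\forall e\, \forall p\, (\neg Q(p) \land \neg T(e,e))) \land (\exists u\, \neg T(u,u)) \land (\exists h\, \exists d\, (\neg J(d) \lor \neg J(h)))
Extract every quantifier outward, since the variables are now distinct and don't occur free across branches:
  \forall b\, \forall e\, \forall p\, \exists u\, \exists h\, \exists d\, (T(b,b) \lor \neg Q(p) \land \neg T(e,e) \land \neg T(u,u) \land (\neg J(d) \lor \neg J(h)))
The prefix is \forall b \forall e \forall p \exists u \exists h \exists d: 3 universal, 3 existential.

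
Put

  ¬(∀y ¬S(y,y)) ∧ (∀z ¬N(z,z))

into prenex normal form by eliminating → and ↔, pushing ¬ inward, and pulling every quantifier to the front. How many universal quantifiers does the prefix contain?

Move each ¬ inward, flipping quantifiers it crosses:
  (∃y S(y,y)) ∧ (∀z ¬N(z,z))
All bound variables are already distinct, so no renaming is needed.
Extract every quantifier outward, since the variables are now distinct and don't occur free across branches:
  ∃y ∀z (S(y,y) ∧ ¬N(z,z))
The prefix is ∃y ∀z: 1 universal, 1 existential.

1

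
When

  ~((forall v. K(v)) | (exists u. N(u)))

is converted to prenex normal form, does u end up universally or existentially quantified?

Drive negations inward (¬∀x A ≡ ∃x ¬A, ¬∃x A ≡ ∀x ¬A, De Morgan for ∧/∨):
  (exists v. ~K(v)) & (forall u. ~N(u))
Extract every quantifier outward, since the variables are now distinct and don't occur free across branches:
  exists v. forall u. (~K(v) & ~N(u))
The quantifier exists u sits under an odd number of negations, so it flips to forall u.

universal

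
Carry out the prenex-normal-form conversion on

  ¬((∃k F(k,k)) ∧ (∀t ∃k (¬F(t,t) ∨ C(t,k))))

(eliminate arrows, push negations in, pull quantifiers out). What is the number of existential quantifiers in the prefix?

Move each ¬ inward, flipping quantifiers it crosses:
  (∀k ¬F(k,k)) ∨ (∃t ∀k (F(t,t) ∧ ¬C(t,k)))
Rename bound variables to avoid capture: k↦u1.
  (∀k ¬F(k,k)) ∨ (∃t ∀u1 (F(t,t) ∧ ¬C(t,u1)))
Extract every quantifier outward, since the variables are now distinct and don't occur free across branches:
  ∀k ∃t ∀u1 (¬F(k,k) ∨ F(t,t) ∧ ¬C(t,u1))
The prefix is ∀k ∃t ∀u1: 2 universal, 1 existential.

1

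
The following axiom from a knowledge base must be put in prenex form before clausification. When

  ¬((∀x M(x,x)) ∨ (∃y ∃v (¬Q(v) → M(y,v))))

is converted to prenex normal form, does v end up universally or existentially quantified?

Rewrite implications/biconditionals: A → B as ¬A ∨ B.
  ¬((∀x M(x,x)) ∨ (∃y ∃v (¬¬Q(v) ∨ M(y,v))))
Move each ¬ inward, flipping quantifiers it crosses:
  (∃x ¬M(x,x)) ∧ (∀y ∀v (¬Q(v) ∧ ¬M(y,v)))
All bound variables are already distinct, so no renaming is needed.
Extract every quantifier outward, since the variables are now distinct and don't occur free across branches:
  ∃x ∀y ∀v (¬M(x,x) ∧ ¬Q(v) ∧ ¬M(y,v))
The quantifier ∃v sits under an odd number of negations (counting the antecedent side of each →), so it flips to ∀v.

universal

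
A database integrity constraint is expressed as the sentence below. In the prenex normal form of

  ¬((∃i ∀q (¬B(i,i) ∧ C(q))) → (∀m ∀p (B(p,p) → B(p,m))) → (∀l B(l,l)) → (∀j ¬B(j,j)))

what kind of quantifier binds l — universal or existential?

Eliminate → and ↔ using ¬ and ∨.
  ¬(¬(∃i ∀q (¬B(i,i) ∧ C(q))) ∨ ¬(∀m ∀p (¬B(p,p) ∨ B(p,m))) ∨ ¬(∀l B(l,l)) ∨ (∀j ¬B(j,j)))
Move each ¬ inward, flipping quantifiers it crosses:
  (∃i ∀q (¬B(i,i) ∧ C(q))) ∧ (∀m ∀p (¬B(p,p) ∨ B(p,m))) ∧ (∀l B(l,l)) ∧ (∃j B(j,j))
Finally move all quantifiers to the prefix:
  ∃i ∀q ∀m ∀p ∀l ∃j (¬B(i,i) ∧ C(q) ∧ (¬B(p,p) ∨ B(p,m)) ∧ B(l,l) ∧ B(j,j))
The quantifier ∀l sits under an even number of negations (counting the antecedent side of each →), so it remains universal.

universal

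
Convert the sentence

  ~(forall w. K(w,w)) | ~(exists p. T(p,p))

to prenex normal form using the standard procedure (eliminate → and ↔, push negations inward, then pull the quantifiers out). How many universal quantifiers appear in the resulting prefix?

1

Push ¬ through the quantifiers and connectives to reach negation normal form:
  (exists w. ~K(w,w)) | (forall p. ~T(p,p))
Pull the quantifiers to the front (each side's bound variable is not free in the other side):
  exists w. forall p. (~K(w,w) | ~T(p,p))
The prefix is exists w forall p: 1 universal, 1 existential.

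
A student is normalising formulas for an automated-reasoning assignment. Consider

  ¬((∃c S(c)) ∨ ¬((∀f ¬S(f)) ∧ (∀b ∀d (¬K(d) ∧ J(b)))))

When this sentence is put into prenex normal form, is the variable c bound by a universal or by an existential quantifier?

Drive negations inward (¬∀x A ≡ ∃x ¬A, ¬∃x A ≡ ∀x ¬A, De Morgan for ∧/∨):
  (∀c ¬S(c)) ∧ (∀f ¬S(f)) ∧ (∀b ∀d (¬K(d) ∧ J(b)))
All bound variables are already distinct, so no renaming is needed.
Extract every quantifier outward, since the variables are now distinct and don't occur free across branches:
  ∀c ∀f ∀b ∀d (¬S(c) ∧ ¬S(f) ∧ ¬K(d) ∧ J(b))
The quantifier ∃c sits under an odd number of negations, so it flips to ∀c.

universal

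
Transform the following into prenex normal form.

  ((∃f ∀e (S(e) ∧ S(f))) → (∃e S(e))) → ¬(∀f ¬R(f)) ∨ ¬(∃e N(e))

Eliminate → and ↔ using ¬ and ∨.
  ¬(¬(∃f ∀e (S(e) ∧ S(f))) ∨ (∃e S(e))) ∨ ¬(∀f ¬R(f)) ∨ ¬(∃e N(e))
Drive negations inward (¬∀x A ≡ ∃x ¬A, ¬∃x A ≡ ∀x ¬A, De Morgan for ∧/∨):
  (∃f ∀e (S(e) ∧ S(f))) ∧ (∀e ¬S(e)) ∨ (∃f R(f)) ∨ (∀e ¬N(e))
Rename bound variables to avoid capture: e↦y1, f↦x, e↦v.
  (∃f ∀e (S(e) ∧ S(f))) ∧ (∀y1 ¬S(y1)) ∨ (∃x R(x)) ∨ (∀v ¬N(v))
Extract every quantifier outward, since the variables are now distinct and don't occur free across branches:
  ∃f ∀e ∀y1 ∃x ∀v (S(e) ∧ S(f) ∧ ¬S(y1) ∨ R(x) ∨ ¬N(v))

∃f ∀e ∀y1 ∃x ∀v (S(e) ∧ S(f) ∧ ¬S(y1) ∨ R(x) ∨ ¬N(v))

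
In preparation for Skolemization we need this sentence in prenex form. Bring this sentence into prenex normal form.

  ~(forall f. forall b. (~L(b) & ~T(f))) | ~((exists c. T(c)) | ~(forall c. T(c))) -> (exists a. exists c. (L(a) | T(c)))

Rewrite implications/biconditionals: A → B as ¬A ∨ B.
  ~(~(forall f. forall b. (~L(b) & ~T(f))) | ~((exists c. T(c)) | ~(forall c. T(c)))) | (exists a. exists c. (L(a) | T(c)))
Move each ¬ inward, flipping quantifiers it crosses:
  (forall f. forall b. (~L(b) & ~T(f))) & ((exists c. T(c)) | (exists c. ~T(c))) | (exists a. exists c. (L(a) | T(c)))
Standardize variables apart so no two quantifiers bind the same name: c↦z, c↦s.
  (forall f. forall b. (~L(b) & ~T(f))) & ((exists c. T(c)) | (exists z. ~T(z))) | (exists a. exists s. (L(a) | T(s)))
Extract every quantifier outward, since the variables are now distinct and don't occur free across branches:
  forall f. forall b. exists c. exists z. exists a. exists s. (~L(b) & ~T(f) & (T(c) | ~T(z)) | L(a) | T(s))

forall f. forall b. exists c. exists z. exists a. exists s. (~L(b) & ~T(f) & (T(c) | ~T(z)) | L(a) | T(s))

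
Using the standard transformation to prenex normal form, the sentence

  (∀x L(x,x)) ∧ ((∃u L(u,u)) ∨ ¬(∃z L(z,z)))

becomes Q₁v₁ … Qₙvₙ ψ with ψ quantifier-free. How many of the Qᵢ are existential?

1

Move each ¬ inward, flipping quantifiers it crosses:
  (∀x L(x,x)) ∧ ((∃u L(u,u)) ∨ (∀z ¬L(z,z)))
Finally move all quantifiers to the prefix:
  ∀x ∃u ∀z (L(x,x) ∧ (L(u,u) ∨ ¬L(z,z)))
The prefix is ∀x ∃u ∀z: 2 universal, 1 existential.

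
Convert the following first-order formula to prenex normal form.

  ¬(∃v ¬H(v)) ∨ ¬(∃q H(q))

Move each ¬ inward, flipping quantifiers it crosses:
  (∀v H(v)) ∨ (∀q ¬H(q))
All bound variables are already distinct, so no renaming is needed.
Finally move all quantifiers to the prefix:
  ∀v ∀q (H(v) ∨ ¬H(q))

∀v ∀q (H(v) ∨ ¬H(q))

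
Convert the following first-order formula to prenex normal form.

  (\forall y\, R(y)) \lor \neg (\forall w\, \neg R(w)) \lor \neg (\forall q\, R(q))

\forall y\, \exists w\, \exists q\, (R(y) \lor R(w) \lor \neg R(q))

Push ¬ through the quantifiers and connectives to reach negation normal form:
  (\forall y\, R(y)) \lor (\exists w\, R(w)) \lor (\exists q\, \neg R(q))
All bound variables are already distinct, so no renaming is needed.
Pull the quantifiers to the front (each side's bound variable is not free in the other side):
  \forall y\, \exists w\, \exists q\, (R(y) \lor R(w) \lor \neg R(q))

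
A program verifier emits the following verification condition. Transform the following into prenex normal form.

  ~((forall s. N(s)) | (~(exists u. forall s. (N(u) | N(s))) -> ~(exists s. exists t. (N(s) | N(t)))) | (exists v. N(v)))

exists s. forall u. exists p. exists x. exists t. forall v. (~N(s) & ~N(u) & ~N(p) & (N(x) | N(t)) & ~N(v))

Rewrite implications/biconditionals: A → B as ¬A ∨ B.
  ~((forall s. N(s)) | ~~(exists u. forall s. (N(u) | N(s))) | ~(exists s. exists t. (N(s) | N(t))) | (exists v. N(v)))
Push ¬ through the quantifiers and connectives to reach negation normal form:
  (exists s. ~N(s)) & (forall u. exists s. (~N(u) & ~N(s))) & (exists s. exists t. (N(s) | N(t))) & (forall v. ~N(v))
Rename bound variables to avoid capture: s↦p, s↦x.
  (exists s. ~N(s)) & (forall u. exists p. (~N(u) & ~N(p))) & (exists x. exists t. (N(x) | N(t))) & (forall v. ~N(v))
Finally move all quantifiers to the prefix:
  exists s. forall u. exists p. exists x. exists t. forall v. (~N(s) & ~N(u) & ~N(p) & (N(x) | N(t)) & ~N(v))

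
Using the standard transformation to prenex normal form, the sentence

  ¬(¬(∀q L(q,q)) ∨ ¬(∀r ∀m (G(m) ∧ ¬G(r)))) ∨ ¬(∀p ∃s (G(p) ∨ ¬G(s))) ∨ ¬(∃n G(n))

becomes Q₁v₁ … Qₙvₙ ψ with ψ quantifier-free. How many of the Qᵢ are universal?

Drive negations inward (¬∀x A ≡ ∃x ¬A, ¬∃x A ≡ ∀x ¬A, De Morgan for ∧/∨):
  (∀q L(q,q)) ∧ (∀r ∀m (G(m) ∧ ¬G(r))) ∨ (∃p ∀s (¬G(p) ∧ G(s))) ∨ (∀n ¬G(n))
Finally move all quantifiers to the prefix:
  ∀q ∀r ∀m ∃p ∀s ∀n (L(q,q) ∧ G(m) ∧ ¬G(r) ∨ ¬G(p) ∧ G(s) ∨ ¬G(n))
The prefix is ∀q ∀r ∀m ∃p ∀s ∀n: 5 universal, 1 existential.

5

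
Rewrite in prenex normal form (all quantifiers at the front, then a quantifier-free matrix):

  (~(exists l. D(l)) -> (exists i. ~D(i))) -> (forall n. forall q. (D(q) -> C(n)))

forall l. forall i. forall n. forall q. (~D(l) & D(i) | ~D(q) | C(n))

First replace A → B with ¬A ∨ B.
  ~(~~(exists l. D(l)) | (exists i. ~D(i))) | (forall n. forall q. (~D(q) | C(n)))
Move each ¬ inward, flipping quantifiers it crosses:
  (forall l. ~D(l)) & (forall i. D(i)) | (forall n. forall q. (~D(q) | C(n)))
All bound variables are already distinct, so no renaming is needed.
Extract every quantifier outward, since the variables are now distinct and don't occur free across branches:
  forall l. forall i. forall n. forall q. (~D(l) & D(i) | ~D(q) | C(n))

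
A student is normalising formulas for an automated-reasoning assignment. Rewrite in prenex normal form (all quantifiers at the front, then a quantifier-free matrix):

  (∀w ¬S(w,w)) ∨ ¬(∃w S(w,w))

∀w ∀w1 (¬S(w,w) ∨ ¬S(w1,w1))

Move each ¬ inward, flipping quantifiers it crosses:
  (∀w ¬S(w,w)) ∨ (∀w ¬S(w,w))
Give each quantifier a distinct variable: w↦w1.
  (∀w ¬S(w,w)) ∨ (∀w1 ¬S(w1,w1))
Extract every quantifier outward, since the variables are now distinct and don't occur free across branches:
  ∀w ∀w1 (¬S(w,w) ∨ ¬S(w1,w1))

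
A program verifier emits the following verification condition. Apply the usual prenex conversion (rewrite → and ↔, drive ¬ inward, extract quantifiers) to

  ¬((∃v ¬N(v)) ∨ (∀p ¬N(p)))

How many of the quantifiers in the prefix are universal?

Push ¬ through the quantifiers and connectives to reach negation normal form:
  (∀v N(v)) ∧ (∃p N(p))
All bound variables are already distinct, so no renaming is needed.
Pull the quantifiers to the front (each side's bound variable is not free in the other side):
  ∀v ∃p (N(v) ∧ N(p))
The prefix is ∀v ∃p: 1 universal, 1 existential.

1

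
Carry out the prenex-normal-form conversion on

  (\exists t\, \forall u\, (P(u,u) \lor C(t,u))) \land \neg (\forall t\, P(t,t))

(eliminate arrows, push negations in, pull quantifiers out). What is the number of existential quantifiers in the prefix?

Drive negations inward (¬∀x A ≡ ∃x ¬A, ¬∃x A ≡ ∀x ¬A, De Morgan for ∧/∨):
  (\exists t\, \forall u\, (P(u,u) \lor C(t,u))) \land (\exists t\, \neg P(t,t))
Give each quantifier a distinct variable: t↦u1.
  (\exists t\, \forall u\, (P(u,u) \lor C(t,u))) \land (\exists u1\, \neg P(u1,u1))
Finally move all quantifiers to the prefix:
  \exists t\, \forall u\, \exists u1\, ((P(u,u) \lor C(t,u)) \land \neg P(u1,u1))
The prefix is \exists t \forall u \exists u1: 1 universal, 2 existential.

2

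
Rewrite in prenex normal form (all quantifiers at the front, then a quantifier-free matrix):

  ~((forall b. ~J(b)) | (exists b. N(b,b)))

Move each ¬ inward, flipping quantifiers it crosses:
  (exists b. J(b)) & (forall b. ~N(b,b))
Give each quantifier a distinct variable: b↦w.
  (exists b. J(b)) & (forall w. ~N(w,w))
Pull the quantifiers to the front (each side's bound variable is not free in the other side):
  exists b. forall w. (J(b) & ~N(w,w))

exists b. forall w. (J(b) & ~N(w,w))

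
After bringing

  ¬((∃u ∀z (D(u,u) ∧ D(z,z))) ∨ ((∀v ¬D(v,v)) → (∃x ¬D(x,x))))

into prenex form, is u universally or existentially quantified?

universal

First replace A → B with ¬A ∨ B.
  ¬((∃u ∀z (D(u,u) ∧ D(z,z))) ∨ ¬(∀v ¬D(v,v)) ∨ (∃x ¬D(x,x)))
Push ¬ through the quantifiers and connectives to reach negation normal form:
  (∀u ∃z (¬D(u,u) ∨ ¬D(z,z))) ∧ (∀v ¬D(v,v)) ∧ (∀x D(x,x))
All bound variables are already distinct, so no renaming is needed.
Pull the quantifiers to the front (each side's bound variable is not free in the other side):
  ∀u ∃z ∀v ∀x ((¬D(u,u) ∨ ¬D(z,z)) ∧ ¬D(v,v) ∧ D(x,x))
The quantifier ∃u sits under an odd number of negations (counting the antecedent side of each →), so it flips to ∀u.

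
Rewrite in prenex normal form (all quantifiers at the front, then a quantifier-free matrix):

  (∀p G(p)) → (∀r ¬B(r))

∃p ∀r (¬G(p) ∨ ¬B(r))

First replace A → B with ¬A ∨ B.
  ¬(∀p G(p)) ∨ (∀r ¬B(r))
Drive negations inward (¬∀x A ≡ ∃x ¬A, ¬∃x A ≡ ∀x ¬A, De Morgan for ∧/∨):
  (∃p ¬G(p)) ∨ (∀r ¬B(r))
All bound variables are already distinct, so no renaming is needed.
Pull the quantifiers to the front (each side's bound variable is not free in the other side):
  ∃p ∀r (¬G(p) ∨ ¬B(r))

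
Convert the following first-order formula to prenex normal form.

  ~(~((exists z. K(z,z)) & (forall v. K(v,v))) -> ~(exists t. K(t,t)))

Eliminate → and ↔ using ¬ and ∨.
  ~(~~((exists z. K(z,z)) & (forall v. K(v,v))) | ~(exists t. K(t,t)))
Push ¬ through the quantifiers and connectives to reach negation normal form:
  ((forall z. ~K(z,z)) | (exists v. ~K(v,v))) & (exists t. K(t,t))
Extract every quantifier outward, since the variables are now distinct and don't occur free across branches:
  forall z. exists v. exists t. ((~K(z,z) | ~K(v,v)) & K(t,t))

forall z. exists v. exists t. ((~K(z,z) | ~K(v,v)) & K(t,t))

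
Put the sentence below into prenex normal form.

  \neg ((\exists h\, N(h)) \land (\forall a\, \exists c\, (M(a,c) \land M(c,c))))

Push ¬ through the quantifiers and connectives to reach negation normal form:
  (\forall h\, \neg N(h)) \lor (\exists a\, \forall c\, (\neg M(a,c) \lor \neg M(c,c)))
All bound variables are already distinct, so no renaming is needed.
Pull the quantifiers to the front (each side's bound variable is not free in the other side):
  \forall h\, \exists a\, \forall c\, (\neg N(h) \lor \neg M(a,c) \lor \neg M(c,c))

\forall h\, \exists a\, \forall c\, (\neg N(h) \lor \neg M(a,c) \lor \neg M(c,c))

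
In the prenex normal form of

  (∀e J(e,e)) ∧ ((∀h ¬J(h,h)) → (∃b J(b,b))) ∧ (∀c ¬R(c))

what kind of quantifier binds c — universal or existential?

universal

Rewrite implications/biconditionals: A → B as ¬A ∨ B.
  (∀e J(e,e)) ∧ (¬(∀h ¬J(h,h)) ∨ (∃b J(b,b))) ∧ (∀c ¬R(c))
Push ¬ through the quantifiers and connectives to reach negation normal form:
  (∀e J(e,e)) ∧ ((∃h J(h,h)) ∨ (∃b J(b,b))) ∧ (∀c ¬R(c))
Extract every quantifier outward, since the variables are now distinct and don't occur free across branches:
  ∀e ∃h ∃b ∀c (J(e,e) ∧ (J(h,h) ∨ J(b,b)) ∧ ¬R(c))
The quantifier ∀c sits under an even number of negations (counting the antecedent side of each →), so it remains universal.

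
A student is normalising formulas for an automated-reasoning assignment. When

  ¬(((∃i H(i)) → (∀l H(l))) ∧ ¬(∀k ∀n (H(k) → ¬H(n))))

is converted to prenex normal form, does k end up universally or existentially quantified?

universal

Eliminate → and ↔ using ¬ and ∨.
  ¬((¬(∃i H(i)) ∨ (∀l H(l))) ∧ ¬(∀k ∀n (¬H(k) ∨ ¬H(n))))
Move each ¬ inward, flipping quantifiers it crosses:
  (∃i H(i)) ∧ (∃l ¬H(l)) ∨ (∀k ∀n (¬H(k) ∨ ¬H(n)))
Finally move all quantifiers to the prefix:
  ∃i ∃l ∀k ∀n (H(i) ∧ ¬H(l) ∨ ¬H(k) ∨ ¬H(n))
The quantifier ∀k sits under an even number of negations (counting the antecedent side of each →), so it remains universal.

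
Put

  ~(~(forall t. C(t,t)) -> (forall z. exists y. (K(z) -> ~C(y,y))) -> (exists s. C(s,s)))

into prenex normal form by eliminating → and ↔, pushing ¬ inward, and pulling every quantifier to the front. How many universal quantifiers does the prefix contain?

Rewrite implications/biconditionals: A → B as ¬A ∨ B.
  ~(~~(forall t. C(t,t)) | ~(forall z. exists y. (~K(z) | ~C(y,y))) | (exists s. C(s,s)))
Push ¬ through the quantifiers and connectives to reach negation normal form:
  (exists t. ~C(t,t)) & (forall z. exists y. (~K(z) | ~C(y,y))) & (forall s. ~C(s,s))
Finally move all quantifiers to the prefix:
  exists t. forall z. exists y. forall s. (~C(t,t) & (~K(z) | ~C(y,y)) & ~C(s,s))
The prefix is exists t forall z exists y forall s: 2 universal, 2 existential.

2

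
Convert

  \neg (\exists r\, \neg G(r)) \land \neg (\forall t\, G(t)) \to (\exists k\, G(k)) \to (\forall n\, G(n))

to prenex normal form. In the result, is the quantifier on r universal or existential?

Eliminate → and ↔ using ¬ and ∨.
  \neg (\neg (\exists r\, \neg G(r)) \land \neg (\forall t\, G(t))) \lor \neg (\exists k\, G(k)) \lor (\forall n\, G(n))
Drive negations inward (¬∀x A ≡ ∃x ¬A, ¬∃x A ≡ ∀x ¬A, De Morgan for ∧/∨):
  (\exists r\, \neg G(r)) \lor (\forall t\, G(t)) \lor (\forall k\, \neg G(k)) \lor (\forall n\, G(n))
All bound variables are already distinct, so no renaming is needed.
Finally move all quantifiers to the prefix:
  \exists r\, \forall t\, \forall k\, \forall n\, (\neg G(r) \lor G(t) \lor \neg G(k) \lor G(n))
The quantifier \exists r sits under an even number of negations (counting the antecedent side of each →), so it remains existential.

existential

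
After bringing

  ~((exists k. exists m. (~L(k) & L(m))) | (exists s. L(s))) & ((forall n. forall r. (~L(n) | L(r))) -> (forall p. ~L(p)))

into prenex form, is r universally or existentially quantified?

Eliminate → and ↔ using ¬ and ∨.
  ~((exists k. exists m. (~L(k) & L(m))) | (exists s. L(s))) & (~(forall n. forall r. (~L(n) | L(r))) | (forall p. ~L(p)))
Push ¬ through the quantifiers and connectives to reach negation normal form:
  (forall k. forall m. (L(k) | ~L(m))) & (forall s. ~L(s)) & ((exists n. exists r. (L(n) & ~L(r))) | (forall p. ~L(p)))
All bound variables are already distinct, so no renaming is needed.
Extract every quantifier outward, since the variables are now distinct and don't occur free across branches:
  forall k. forall m. forall s. exists n. exists r. forall p. ((L(k) | ~L(m)) & ~L(s) & (L(n) & ~L(r) | ~L(p)))
The quantifier forall r sits under an odd number of negations (counting the antecedent side of each →), so it flips to exists r.

existential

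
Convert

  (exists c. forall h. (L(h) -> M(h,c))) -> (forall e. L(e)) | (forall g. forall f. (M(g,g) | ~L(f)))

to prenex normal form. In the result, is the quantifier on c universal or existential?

Rewrite implications/biconditionals: A → B as ¬A ∨ B.
  ~(exists c. forall h. (~L(h) | M(h,c))) | (forall e. L(e)) | (forall g. forall f. (M(g,g) | ~L(f)))
Drive negations inward (¬∀x A ≡ ∃x ¬A, ¬∃x A ≡ ∀x ¬A, De Morgan for ∧/∨):
  (forall c. exists h. (L(h) & ~M(h,c))) | (forall e. L(e)) | (forall g. forall f. (M(g,g) | ~L(f)))
Pull the quantifiers to the front (each side's bound variable is not free in the other side):
  forall c. exists h. forall e. forall g. forall f. (L(h) & ~M(h,c) | L(e) | M(g,g) | ~L(f))
The quantifier exists c sits under an odd number of negations (counting the antecedent side of each →), so it flips to forall c.

universal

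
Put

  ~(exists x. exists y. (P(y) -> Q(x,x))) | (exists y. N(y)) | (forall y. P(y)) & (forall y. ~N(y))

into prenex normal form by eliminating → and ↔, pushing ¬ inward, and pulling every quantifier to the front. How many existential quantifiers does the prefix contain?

Eliminate → and ↔ using ¬ and ∨.
  ~(exists x. exists y. (~P(y) | Q(x,x))) | (exists y. N(y)) | (forall y. P(y)) & (forall y. ~N(y))
Move each ¬ inward, flipping quantifiers it crosses:
  (forall x. forall y. (P(y) & ~Q(x,x))) | (exists y. N(y)) | (forall y. P(y)) & (forall y. ~N(y))
Rename bound variables to avoid capture: y↦u, y↦y1, y↦z1.
  (forall x. forall y. (P(y) & ~Q(x,x))) | (exists u. N(u)) | (forall y1. P(y1)) & (forall z1. ~N(z1))
Finally move all quantifiers to the prefix:
  forall x. forall y. exists u. forall y1. forall z1. (P(y) & ~Q(x,x) | N(u) | P(y1) & ~N(z1))
The prefix is forall x forall y exists u forall y1 forall z1: 4 universal, 1 existential.

1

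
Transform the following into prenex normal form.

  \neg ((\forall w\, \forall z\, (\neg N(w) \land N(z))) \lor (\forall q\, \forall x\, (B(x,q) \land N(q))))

Drive negations inward (¬∀x A ≡ ∃x ¬A, ¬∃x A ≡ ∀x ¬A, De Morgan for ∧/∨):
  (\exists w\, \exists z\, (N(w) \lor \neg N(z))) \land (\exists q\, \exists x\, (\neg B(x,q) \lor \neg N(q)))
All bound variables are already distinct, so no renaming is needed.
Extract every quantifier outward, since the variables are now distinct and don't occur free across branches:
  \exists w\, \exists z\, \exists q\, \exists x\, ((N(w) \lor \neg N(z)) \land (\neg B(x,q) \lor \neg N(q)))

\exists w\, \exists z\, \exists q\, \exists x\, ((N(w) \lor \neg N(z)) \land (\neg B(x,q) \lor \neg N(q)))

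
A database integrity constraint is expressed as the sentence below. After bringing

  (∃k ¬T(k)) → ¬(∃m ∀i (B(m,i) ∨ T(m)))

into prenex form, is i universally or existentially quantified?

existential

First replace A → B with ¬A ∨ B.
  ¬(∃k ¬T(k)) ∨ ¬(∃m ∀i (B(m,i) ∨ T(m)))
Drive negations inward (¬∀x A ≡ ∃x ¬A, ¬∃x A ≡ ∀x ¬A, De Morgan for ∧/∨):
  (∀k T(k)) ∨ (∀m ∃i (¬B(m,i) ∧ ¬T(m)))
Finally move all quantifiers to the prefix:
  ∀k ∀m ∃i (T(k) ∨ ¬B(m,i) ∧ ¬T(m))
The quantifier ∀i sits under an odd number of negations (counting the antecedent side of each →), so it flips to ∃i.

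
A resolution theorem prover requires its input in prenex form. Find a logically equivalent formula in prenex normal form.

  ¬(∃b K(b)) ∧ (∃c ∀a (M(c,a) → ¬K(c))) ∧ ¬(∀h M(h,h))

First replace A → B with ¬A ∨ B.
  ¬(∃b K(b)) ∧ (∃c ∀a (¬M(c,a) ∨ ¬K(c))) ∧ ¬(∀h M(h,h))
Move each ¬ inward, flipping quantifiers it crosses:
  (∀b ¬K(b)) ∧ (∃c ∀a (¬M(c,a) ∨ ¬K(c))) ∧ (∃h ¬M(h,h))
All bound variables are already distinct, so no renaming is needed.
Extract every quantifier outward, since the variables are now distinct and don't occur free across branches:
  ∀b ∃c ∀a ∃h (¬K(b) ∧ (¬M(c,a) ∨ ¬K(c)) ∧ ¬M(h,h))

∀b ∃c ∀a ∃h (¬K(b) ∧ (¬M(c,a) ∨ ¬K(c)) ∧ ¬M(h,h))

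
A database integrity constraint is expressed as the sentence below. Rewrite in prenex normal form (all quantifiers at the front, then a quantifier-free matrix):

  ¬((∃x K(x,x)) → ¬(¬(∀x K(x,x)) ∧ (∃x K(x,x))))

∃x ∃q ∃s (K(x,x) ∧ ¬K(q,q) ∧ K(s,s))

Eliminate → and ↔ using ¬ and ∨.
  ¬(¬(∃x K(x,x)) ∨ ¬(¬(∀x K(x,x)) ∧ (∃x K(x,x))))
Drive negations inward (¬∀x A ≡ ∃x ¬A, ¬∃x A ≡ ∀x ¬A, De Morgan for ∧/∨):
  (∃x K(x,x)) ∧ (∃x ¬K(x,x)) ∧ (∃x K(x,x))
Rename bound variables to avoid capture: x↦q, x↦s.
  (∃x K(x,x)) ∧ (∃q ¬K(q,q)) ∧ (∃s K(s,s))
Extract every quantifier outward, since the variables are now distinct and don't occur free across branches:
  ∃x ∃q ∃s (K(x,x) ∧ ¬K(q,q) ∧ K(s,s))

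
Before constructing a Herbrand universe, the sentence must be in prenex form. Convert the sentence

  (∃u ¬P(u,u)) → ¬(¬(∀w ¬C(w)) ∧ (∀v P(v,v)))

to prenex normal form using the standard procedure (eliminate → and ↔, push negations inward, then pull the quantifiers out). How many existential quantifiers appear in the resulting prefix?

First replace A → B with ¬A ∨ B.
  ¬(∃u ¬P(u,u)) ∨ ¬(¬(∀w ¬C(w)) ∧ (∀v P(v,v)))
Move each ¬ inward, flipping quantifiers it crosses:
  (∀u P(u,u)) ∨ (∀w ¬C(w)) ∨ (∃v ¬P(v,v))
Extract every quantifier outward, since the variables are now distinct and don't occur free across branches:
  ∀u ∀w ∃v (P(u,u) ∨ ¬C(w) ∨ ¬P(v,v))
The prefix is ∀u ∀w ∃v: 2 universal, 1 existential.

1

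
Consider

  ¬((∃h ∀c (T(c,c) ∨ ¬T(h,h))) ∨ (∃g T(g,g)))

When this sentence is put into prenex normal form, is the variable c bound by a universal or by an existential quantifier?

existential

Push ¬ through the quantifiers and connectives to reach negation normal form:
  (∀h ∃c (¬T(c,c) ∧ T(h,h))) ∧ (∀g ¬T(g,g))
All bound variables are already distinct, so no renaming is needed.
Pull the quantifiers to the front (each side's bound variable is not free in the other side):
  ∀h ∃c ∀g (¬T(c,c) ∧ T(h,h) ∧ ¬T(g,g))
The quantifier ∀c sits under an odd number of negations, so it flips to ∃c.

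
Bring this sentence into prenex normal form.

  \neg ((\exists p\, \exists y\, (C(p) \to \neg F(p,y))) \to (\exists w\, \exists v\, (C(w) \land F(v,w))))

\exists p\, \exists y\, \forall w\, \forall v\, ((\neg C(p) \lor \neg F(p,y)) \land (\neg C(w) \lor \neg F(v,w)))

First replace A → B with ¬A ∨ B.
  \neg (\neg (\exists p\, \exists y\, (\neg C(p) \lor \neg F(p,y))) \lor (\exists w\, \exists v\, (C(w) \land F(v,w))))
Move each ¬ inward, flipping quantifiers it crosses:
  (\exists p\, \exists y\, (\neg C(p) \lor \neg F(p,y))) \land (\forall w\, \forall v\, (\neg C(w) \lor \neg F(v,w)))
All bound variables are already distinct, so no renaming is needed.
Extract every quantifier outward, since the variables are now distinct and don't occur free across branches:
  \exists p\, \exists y\, \forall w\, \forall v\, ((\neg C(p) \lor \neg F(p,y)) \land (\neg C(w) \lor \neg F(v,w)))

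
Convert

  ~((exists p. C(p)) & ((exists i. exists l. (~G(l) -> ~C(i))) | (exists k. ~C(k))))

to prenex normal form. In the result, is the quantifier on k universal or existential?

universal

Eliminate → and ↔ using ¬ and ∨.
  ~((exists p. C(p)) & ((exists i. exists l. (~~G(l) | ~C(i))) | (exists k. ~C(k))))
Move each ¬ inward, flipping quantifiers it crosses:
  (forall p. ~C(p)) | (forall i. forall l. (~G(l) & C(i))) & (forall k. C(k))
Pull the quantifiers to the front (each side's bound variable is not free in the other side):
  forall p. forall i. forall l. forall k. (~C(p) | ~G(l) & C(i) & C(k))
The quantifier exists k sits under an odd number of negations (counting the antecedent side of each →), so it flips to forall k.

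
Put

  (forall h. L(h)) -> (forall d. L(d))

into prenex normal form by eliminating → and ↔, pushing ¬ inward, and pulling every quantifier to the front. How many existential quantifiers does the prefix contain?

1

Eliminate → and ↔ using ¬ and ∨.
  ~(forall h. L(h)) | (forall d. L(d))
Drive negations inward (¬∀x A ≡ ∃x ¬A, ¬∃x A ≡ ∀x ¬A, De Morgan for ∧/∨):
  (exists h. ~L(h)) | (forall d. L(d))
Finally move all quantifiers to the prefix:
  exists h. forall d. (~L(h) | L(d))
The prefix is exists h forall d: 1 universal, 1 existential.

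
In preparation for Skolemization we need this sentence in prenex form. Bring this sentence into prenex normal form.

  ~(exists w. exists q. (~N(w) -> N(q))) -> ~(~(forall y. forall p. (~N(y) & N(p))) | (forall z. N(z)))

exists w. exists q. forall y. forall p. exists z. (N(w) | N(q) | ~N(y) & N(p) & ~N(z))

First replace A → B with ¬A ∨ B.
  ~~(exists w. exists q. (~~N(w) | N(q))) | ~(~(forall y. forall p. (~N(y) & N(p))) | (forall z. N(z)))
Push ¬ through the quantifiers and connectives to reach negation normal form:
  (exists w. exists q. (N(w) | N(q))) | (forall y. forall p. (~N(y) & N(p))) & (exists z. ~N(z))
All bound variables are already distinct, so no renaming is needed.
Finally move all quantifiers to the prefix:
  exists w. exists q. forall y. forall p. exists z. (N(w) | N(q) | ~N(y) & N(p) & ~N(z))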